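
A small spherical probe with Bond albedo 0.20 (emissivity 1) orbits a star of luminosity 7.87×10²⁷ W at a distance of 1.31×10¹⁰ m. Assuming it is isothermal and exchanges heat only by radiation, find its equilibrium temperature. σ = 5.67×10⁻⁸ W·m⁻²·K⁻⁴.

First find the stellar flux at distance d: S = L/(4πd²) = 7.87×10²⁷/(4π·(1.31×10¹⁰)²) = 3.649×10⁶ W/m².
For an isothermal sphere, absorbed (1−a)S·πr² = emitted σ·4πr²·T⁴, so T⁴ = (1−a)S/(4σ).
T⁴ = 0.800·3.649×10⁶/(4·5.67×10⁻⁸) = 1.287×10¹³ K⁴.

T ≈ 1890 K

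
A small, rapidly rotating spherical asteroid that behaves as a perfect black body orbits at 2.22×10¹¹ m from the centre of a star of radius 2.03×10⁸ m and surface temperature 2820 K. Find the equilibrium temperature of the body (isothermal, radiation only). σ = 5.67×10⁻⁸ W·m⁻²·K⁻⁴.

T ≈ 60.3 K

The star's surface emits σT_*⁴; at distance d the flux is S = σT_*⁴(R_*/d)².
S = 5.67×10⁻⁸·(2820)⁴·(2.03×10⁸/2.22×10¹¹)² = 2.998 W/m².
For an isothermal sphere T⁴ = (1−a)S/(4σ) = 1.322×10⁷ K⁴.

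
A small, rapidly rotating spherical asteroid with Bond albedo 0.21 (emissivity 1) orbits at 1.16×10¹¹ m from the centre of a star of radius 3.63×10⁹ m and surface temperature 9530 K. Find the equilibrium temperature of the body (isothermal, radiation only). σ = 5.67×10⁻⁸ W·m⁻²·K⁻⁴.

T ≈ 1120 K

The star's surface emits σT_*⁴; at distance d the flux is S = σT_*⁴(R_*/d)².
S = 5.67×10⁻⁸·(9530)⁴·(3.63×10⁹/1.16×10¹¹)² = 4.580×10⁵ W/m².
For an isothermal sphere T⁴ = (1−a)S/(4σ) = 1.595×10¹² K⁴.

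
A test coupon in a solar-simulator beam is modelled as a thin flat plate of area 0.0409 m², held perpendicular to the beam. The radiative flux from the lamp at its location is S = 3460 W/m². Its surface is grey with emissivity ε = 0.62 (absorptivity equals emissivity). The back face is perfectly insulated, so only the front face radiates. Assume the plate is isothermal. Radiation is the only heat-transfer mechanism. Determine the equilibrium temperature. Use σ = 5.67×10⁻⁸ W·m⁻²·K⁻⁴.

T ≈ 497 K

At equilibrium, absorbed power = emitted power.
Absorbing cross-section = A = 0.04090 m²; emitting surface = A = 0.04090 m² (ratio 1).
εS·A_cross = εσ·A_surf·T⁴  ⇒  T⁴ = S/(1σ)   (ε cancels).
T⁴ = 3460/(1·5.67×10⁻⁸) = 6.102×10¹⁰ K⁴.
T = (6.102×10¹⁰)^(1/4).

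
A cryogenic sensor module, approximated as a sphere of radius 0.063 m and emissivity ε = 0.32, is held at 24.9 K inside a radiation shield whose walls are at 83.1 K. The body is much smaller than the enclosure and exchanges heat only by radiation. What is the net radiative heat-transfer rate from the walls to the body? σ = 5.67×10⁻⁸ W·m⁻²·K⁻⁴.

For a small grey body in a large enclosure: P_net = εσA(T_body⁴ − T_wall⁴).
A = 4πr² = 0.04988 m²; T_body⁴ − T_wall⁴ = 3.844×10⁵ − 4.769×10⁷ = -4.730×10⁷ K⁴.
|P_net| = 0.32·5.67×10⁻⁸·0.04988·4.730×10⁷.

P_net ≈ 0.0428 W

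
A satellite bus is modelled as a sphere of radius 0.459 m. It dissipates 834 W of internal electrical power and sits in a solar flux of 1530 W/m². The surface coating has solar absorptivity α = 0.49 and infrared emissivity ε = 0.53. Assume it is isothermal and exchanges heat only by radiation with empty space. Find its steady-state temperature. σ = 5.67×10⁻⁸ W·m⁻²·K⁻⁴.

At steady state, absorbed solar power + internal power = radiated power.
Absorbed: α·S·A_cross = 0.49·1530·0.6619 = 496.2 W (cross-section πr²).
Total input = 496.2 + 834 = 1330 W.
Radiated: εσ·A_surf·T⁴ with A_surf = 4πr² = 2.647 m².
T⁴ = 1330/(0.53·5.67×10⁻⁸·2.647) = 1.672×10¹⁰ K⁴.

T ≈ 360 K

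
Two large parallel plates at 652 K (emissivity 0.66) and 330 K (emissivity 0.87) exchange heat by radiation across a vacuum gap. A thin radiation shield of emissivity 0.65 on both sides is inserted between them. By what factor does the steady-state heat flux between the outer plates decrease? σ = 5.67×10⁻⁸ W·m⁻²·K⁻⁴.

Without shield: q₀ = σΔ(T⁴)/(1/ε₁+1/ε₂−1) with denominator 1.665.
With shield the two gaps are in series; the resistances add: (1/ε₁+1/ε_s−1)+(1/ε_s+1/ε₂−1) = 2.054+1.688 = 3.741.
Heat-flux ratio q₀/q = 3.741/1.665.

factor ≈ 2.25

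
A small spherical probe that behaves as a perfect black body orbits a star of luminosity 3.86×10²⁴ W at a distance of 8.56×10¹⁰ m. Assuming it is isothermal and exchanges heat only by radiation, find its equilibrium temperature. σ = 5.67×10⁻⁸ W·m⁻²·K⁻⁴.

First find the stellar flux at distance d: S = L/(4πd²) = 3.86×10²⁴/(4π·(8.56×10¹⁰)²) = 41.92 W/m².
For an isothermal sphere, absorbed (1−a)S·πr² = emitted σ·4πr²·T⁴, so T⁴ = (1−a)S/(4σ).
T⁴ = 1.00·41.92/(4·5.67×10⁻⁸) = 1.848×10⁸ K⁴.

T ≈ 117 K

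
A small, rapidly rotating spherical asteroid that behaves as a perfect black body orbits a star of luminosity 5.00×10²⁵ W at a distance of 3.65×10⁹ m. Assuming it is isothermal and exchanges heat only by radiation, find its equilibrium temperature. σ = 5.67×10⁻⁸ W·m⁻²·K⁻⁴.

T ≈ 1070 K

First find the stellar flux at distance d: S = L/(4πd²) = 5.00×10²⁵/(4π·(3.65×10⁹)²) = 2.987×10⁵ W/m².
For an isothermal sphere, absorbed (1−a)S·πr² = emitted σ·4πr²·T⁴, so T⁴ = (1−a)S/(4σ).
T⁴ = 1.00·2.987×10⁵/(4·5.67×10⁻⁸) = 1.317×10¹² K⁴.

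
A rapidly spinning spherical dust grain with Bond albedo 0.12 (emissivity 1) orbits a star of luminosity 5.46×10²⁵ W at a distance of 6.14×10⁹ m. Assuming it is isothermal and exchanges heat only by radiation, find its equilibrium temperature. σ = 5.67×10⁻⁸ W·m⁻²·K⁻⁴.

First find the stellar flux at distance d: S = L/(4πd²) = 5.46×10²⁵/(4π·(6.14×10⁹)²) = 1.153×10⁵ W/m².
For an isothermal sphere, absorbed (1−a)S·πr² = emitted σ·4πr²·T⁴, so T⁴ = (1−a)S/(4σ).
T⁴ = 0.880·1.153×10⁵/(4·5.67×10⁻⁸) = 4.472×10¹¹ K⁴.

T ≈ 818 K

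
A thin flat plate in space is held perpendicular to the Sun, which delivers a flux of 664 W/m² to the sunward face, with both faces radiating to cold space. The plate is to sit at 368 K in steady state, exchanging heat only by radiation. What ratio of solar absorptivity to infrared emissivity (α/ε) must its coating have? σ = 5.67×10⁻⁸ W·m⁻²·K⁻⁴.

α/ε ≈ 3.13

Balance: αS·A = εσ·2A·T⁴ ⇒ α/ε = 2σT⁴/S.
α/ε = 2·5.67×10⁻⁸·(368)⁴/664 = 2·5.67×10⁻⁸·1.834×10¹⁰/664.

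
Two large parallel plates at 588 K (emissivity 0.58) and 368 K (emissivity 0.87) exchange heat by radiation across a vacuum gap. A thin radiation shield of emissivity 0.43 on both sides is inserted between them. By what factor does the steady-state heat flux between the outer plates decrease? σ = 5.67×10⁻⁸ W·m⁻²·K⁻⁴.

factor ≈ 2.95

Without shield: q₀ = σΔ(T⁴)/(1/ε₁+1/ε₂−1) with denominator 1.874.
With shield the two gaps are in series; the resistances add: (1/ε₁+1/ε_s−1)+(1/ε_s+1/ε₂−1) = 3.050+2.475 = 5.525.
Heat-flux ratio q₀/q = 5.525/1.874.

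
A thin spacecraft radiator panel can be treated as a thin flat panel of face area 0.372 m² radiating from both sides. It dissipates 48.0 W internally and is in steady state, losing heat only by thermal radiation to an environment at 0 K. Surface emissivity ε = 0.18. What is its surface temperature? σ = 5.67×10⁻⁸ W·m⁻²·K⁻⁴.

T ≈ 282 K

Steady state: internal power = radiated power, P = εσA T⁴.
Radiating area A = 2·0.372 = 0.7440 m².
T⁴ = P/(εσA) = 48.0/(0.18·5.67×10⁻⁸·0.7440) = 6.321×10⁹ K⁴.
T = (6.321×10⁹)^(1/4).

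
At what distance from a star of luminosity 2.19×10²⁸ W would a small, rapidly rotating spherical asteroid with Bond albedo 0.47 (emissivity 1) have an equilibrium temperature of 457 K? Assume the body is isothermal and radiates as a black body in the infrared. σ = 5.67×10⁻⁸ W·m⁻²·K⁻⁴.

d ≈ 3.06×10¹¹ m

For an isothermal black-emitting sphere, (1−a)S·πr² = σ·4πr²·T⁴ ⇒ S = 4σT⁴/(1−a).
S = 4·5.67×10⁻⁸·(457)⁴/0.530 = 18670 W/m².
Flux falls as S = L/(4πd²), so d = √(L/(4πS)) = √(2.19×10²⁸/(4π·18670)).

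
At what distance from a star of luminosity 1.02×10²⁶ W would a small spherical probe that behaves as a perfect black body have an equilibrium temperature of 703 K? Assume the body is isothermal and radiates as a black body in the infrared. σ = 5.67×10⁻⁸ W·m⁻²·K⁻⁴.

For an isothermal black-emitting sphere, (1−a)S·πr² = σ·4πr²·T⁴ ⇒ S = 4σT⁴/(1−a).
S = 4·5.67×10⁻⁸·(703)⁴/1.00 = 55390 W/m².
Flux falls as S = L/(4πd²), so d = √(L/(4πS)) = √(1.02×10²⁶/(4π·55390)).

d ≈ 1.21×10¹⁰ m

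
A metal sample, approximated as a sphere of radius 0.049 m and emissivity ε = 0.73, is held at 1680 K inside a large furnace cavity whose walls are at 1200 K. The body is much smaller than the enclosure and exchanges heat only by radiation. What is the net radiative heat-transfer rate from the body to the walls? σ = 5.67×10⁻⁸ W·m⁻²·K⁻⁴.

For a small grey body in a large enclosure: P_net = εσA(T_body⁴ − T_wall⁴).
A = 4πr² = 0.03017 m²; T_body⁴ − T_wall⁴ = 7.966×10¹² − 2.074×10¹² = 5.892×10¹² K⁴.
|P_net| = 0.73·5.67×10⁻⁸·0.03017·5.892×10¹².

P_net ≈ 7360 W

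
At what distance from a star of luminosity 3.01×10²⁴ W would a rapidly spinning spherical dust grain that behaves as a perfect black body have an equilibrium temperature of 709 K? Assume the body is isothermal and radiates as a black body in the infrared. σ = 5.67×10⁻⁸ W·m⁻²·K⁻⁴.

d ≈ 2.04×10⁹ m

For an isothermal black-emitting sphere, (1−a)S·πr² = σ·4πr²·T⁴ ⇒ S = 4σT⁴/(1−a).
S = 4·5.67×10⁻⁸·(709)⁴/1.00 = 57310 W/m².
Flux falls as S = L/(4πd²), so d = √(L/(4πS)) = √(3.01×10²⁴/(4π·57310)).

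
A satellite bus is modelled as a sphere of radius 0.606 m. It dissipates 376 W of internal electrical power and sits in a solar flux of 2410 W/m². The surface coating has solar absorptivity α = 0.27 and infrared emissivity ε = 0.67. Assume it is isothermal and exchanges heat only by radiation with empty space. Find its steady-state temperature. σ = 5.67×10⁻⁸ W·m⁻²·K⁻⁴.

At steady state, absorbed solar power + internal power = radiated power.
Absorbed: α·S·A_cross = 0.27·2410·1.154 = 750.7 W (cross-section πr²).
Total input = 750.7 + 376 = 1127 W.
Radiated: εσ·A_surf·T⁴ with A_surf = 4πr² = 4.615 m².
T⁴ = 1127/(0.67·5.67×10⁻⁸·4.615) = 6.427×10⁹ K⁴.

T ≈ 283 K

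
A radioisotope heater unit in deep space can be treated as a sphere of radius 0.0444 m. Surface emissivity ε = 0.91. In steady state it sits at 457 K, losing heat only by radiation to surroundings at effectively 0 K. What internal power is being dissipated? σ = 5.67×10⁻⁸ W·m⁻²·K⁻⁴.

P ≈ 55.8 W

Steady state: P = εσA T⁴.
A = 4πr² = 0.02477 m²; T⁴ = (457)⁴ = 4.362×10¹⁰ K⁴.
P = 0.91 × 5.67×10⁻⁸ × 0.02477 × 4.362×10¹⁰.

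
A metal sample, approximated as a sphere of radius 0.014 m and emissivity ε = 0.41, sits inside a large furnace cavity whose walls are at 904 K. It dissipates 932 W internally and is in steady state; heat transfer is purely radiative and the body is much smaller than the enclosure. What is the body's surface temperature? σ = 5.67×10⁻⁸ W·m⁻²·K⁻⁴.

For a small grey body in a large enclosure, net radiated power = εσA(T⁴ − T_w⁴).
Steady state: P = εσA(T⁴ − T_w⁴) with A = 4πr² = 0.002463 m².
T⁴ = P/(εσA) + T_w⁴ = 932/(0.41·5.67×10⁻⁸·0.002463) + (904)⁴
    = 1.628×10¹³ + 6.678×10¹¹ = 1.695×10¹³ K⁴.

T ≈ 2030 K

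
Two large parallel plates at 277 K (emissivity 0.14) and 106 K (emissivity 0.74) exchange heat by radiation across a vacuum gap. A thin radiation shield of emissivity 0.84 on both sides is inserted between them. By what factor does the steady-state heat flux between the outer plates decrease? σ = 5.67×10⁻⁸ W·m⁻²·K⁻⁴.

Without shield: q₀ = σΔ(T⁴)/(1/ε₁+1/ε₂−1) with denominator 7.494.
With shield the two gaps are in series; the resistances add: (1/ε₁+1/ε_s−1)+(1/ε_s+1/ε₂−1) = 7.333+1.542 = 8.875.
Heat-flux ratio q₀/q = 8.875/7.494.

factor ≈ 1.18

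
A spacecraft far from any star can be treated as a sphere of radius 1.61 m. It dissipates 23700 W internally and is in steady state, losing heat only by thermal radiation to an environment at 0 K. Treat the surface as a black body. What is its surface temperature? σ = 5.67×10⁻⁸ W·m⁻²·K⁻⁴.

T ≈ 337 K

Steady state: internal power = radiated power, P = εσA T⁴.
Radiating area A = 4πr² = 32.57 m².
T⁴ = P/(εσA) = 23700/(1.0·5.67×10⁻⁸·32.57) = 1.283×10¹⁰ K⁴.
T = (1.283×10¹⁰)^(1/4).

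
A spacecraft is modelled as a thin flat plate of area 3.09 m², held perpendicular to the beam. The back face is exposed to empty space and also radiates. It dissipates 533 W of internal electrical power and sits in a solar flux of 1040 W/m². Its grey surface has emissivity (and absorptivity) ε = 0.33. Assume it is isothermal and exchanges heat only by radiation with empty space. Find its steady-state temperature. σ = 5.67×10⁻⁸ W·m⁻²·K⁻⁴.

T ≈ 343 K

At steady state, absorbed solar power + internal power = radiated power.
Absorbed: α·S·A_cross = 0.33·1040·3.090 = 1060 W (cross-section A).
Total input = 1060 + 533 = 1593 W.
Radiated: εσ·A_surf·T⁴ with A_surf = 2A = 6.180 m².
T⁴ = 1593/(0.33·5.67×10⁻⁸·6.180) = 1.378×10¹⁰ K⁴.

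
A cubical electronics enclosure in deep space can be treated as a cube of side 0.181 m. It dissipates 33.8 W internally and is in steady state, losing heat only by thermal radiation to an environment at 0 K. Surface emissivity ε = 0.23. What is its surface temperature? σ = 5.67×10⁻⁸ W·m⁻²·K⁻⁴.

Steady state: internal power = radiated power, P = εσA T⁴.
Radiating area A = 6L² = 0.1966 m².
T⁴ = P/(εσA) = 33.8/(0.23·5.67×10⁻⁸·0.1966) = 1.319×10¹⁰ K⁴.
T = (1.319×10¹⁰)^(1/4).

T ≈ 339 K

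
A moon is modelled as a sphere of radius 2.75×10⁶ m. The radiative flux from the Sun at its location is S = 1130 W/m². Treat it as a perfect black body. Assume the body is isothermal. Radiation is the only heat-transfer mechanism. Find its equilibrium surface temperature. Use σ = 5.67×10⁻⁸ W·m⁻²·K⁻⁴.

At equilibrium, absorbed power = emitted power.
Absorbing cross-section = πr² = 2.376×10¹³ m²; emitting surface = 4πr² = 9.503×10¹³ m² (ratio 4).
S·A_cross = εσ·A_surf·T⁴  ⇒  T⁴ = S/(4σ).
T⁴ = 1.00·1130/(4·5.67×10⁻⁸) = 4.982×10⁹ K⁴.
T = (4.982×10⁹)^(1/4).

T ≈ 266 K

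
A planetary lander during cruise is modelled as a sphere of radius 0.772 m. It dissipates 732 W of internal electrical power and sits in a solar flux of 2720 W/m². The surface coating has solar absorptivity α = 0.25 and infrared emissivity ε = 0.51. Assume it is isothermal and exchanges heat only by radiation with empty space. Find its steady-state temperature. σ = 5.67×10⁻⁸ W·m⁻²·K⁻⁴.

At steady state, absorbed solar power + internal power = radiated power.
Absorbed: α·S·A_cross = 0.25·2720·1.872 = 1273 W (cross-section πr²).
Total input = 1273 + 732 = 2005 W.
Radiated: εσ·A_surf·T⁴ with A_surf = 4πr² = 7.489 m².
T⁴ = 2005/(0.51·5.67×10⁻⁸·7.489) = 9.259×10⁹ K⁴.

T ≈ 310 K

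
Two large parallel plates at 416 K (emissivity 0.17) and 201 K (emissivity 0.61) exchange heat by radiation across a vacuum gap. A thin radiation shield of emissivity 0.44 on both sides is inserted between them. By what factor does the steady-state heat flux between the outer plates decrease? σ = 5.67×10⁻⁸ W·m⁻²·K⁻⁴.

factor ≈ 1.54

Without shield: q₀ = σΔ(T⁴)/(1/ε₁+1/ε₂−1) with denominator 6.522.
With shield the two gaps are in series; the resistances add: (1/ε₁+1/ε_s−1)+(1/ε_s+1/ε₂−1) = 7.155+2.912 = 10.07.
Heat-flux ratio q₀/q = 10.07/6.522.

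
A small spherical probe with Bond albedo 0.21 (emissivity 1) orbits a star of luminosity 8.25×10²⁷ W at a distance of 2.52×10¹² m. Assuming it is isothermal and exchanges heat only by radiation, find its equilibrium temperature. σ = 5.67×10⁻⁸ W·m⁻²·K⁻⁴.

T ≈ 138 K

First find the stellar flux at distance d: S = L/(4πd²) = 8.25×10²⁷/(4π·(2.52×10¹²)²) = 103.4 W/m².
For an isothermal sphere, absorbed (1−a)S·πr² = emitted σ·4πr²·T⁴, so T⁴ = (1−a)S/(4σ).
T⁴ = 0.790·103.4/(4·5.67×10⁻⁸) = 3.601×10⁸ K⁴.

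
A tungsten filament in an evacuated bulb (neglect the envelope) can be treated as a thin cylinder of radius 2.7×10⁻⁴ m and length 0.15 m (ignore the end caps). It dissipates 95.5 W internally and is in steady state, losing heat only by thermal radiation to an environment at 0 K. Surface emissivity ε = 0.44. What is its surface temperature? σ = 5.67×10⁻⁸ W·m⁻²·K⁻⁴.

Steady state: internal power = radiated power, P = εσA T⁴.
Radiating area A = 2πrL = 2.545×10⁻⁴ m².
T⁴ = P/(εσA) = 95.5/(0.44·5.67×10⁻⁸·2.545×10⁻⁴) = 1.504×10¹³ K⁴.
T = (1.504×10¹³)^(1/4).

T ≈ 1970 K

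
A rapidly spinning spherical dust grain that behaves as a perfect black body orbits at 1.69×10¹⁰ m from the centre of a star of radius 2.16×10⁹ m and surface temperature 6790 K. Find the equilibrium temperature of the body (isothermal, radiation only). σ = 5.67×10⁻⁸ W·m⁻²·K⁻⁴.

The star's surface emits σT_*⁴; at distance d the flux is S = σT_*⁴(R_*/d)².
S = 5.67×10⁻⁸·(6790)⁴·(2.16×10⁹/1.69×10¹⁰)² = 1.969×10⁶ W/m².
For an isothermal sphere T⁴ = (1−a)S/(4σ) = 8.681×10¹² K⁴.

T ≈ 1720 K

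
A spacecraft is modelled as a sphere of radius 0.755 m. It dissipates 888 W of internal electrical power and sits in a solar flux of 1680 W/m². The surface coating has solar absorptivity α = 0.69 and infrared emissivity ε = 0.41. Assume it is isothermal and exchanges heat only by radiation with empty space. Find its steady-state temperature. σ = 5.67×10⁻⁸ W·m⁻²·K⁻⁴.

At steady state, absorbed solar power + internal power = radiated power.
Absorbed: α·S·A_cross = 0.69·1680·1.791 = 2076 W (cross-section πr²).
Total input = 2076 + 888 = 2964 W.
Radiated: εσ·A_surf·T⁴ with A_surf = 4πr² = 7.163 m².
T⁴ = 2964/(0.41·5.67×10⁻⁸·7.163) = 1.780×10¹⁰ K⁴.

T ≈ 365 K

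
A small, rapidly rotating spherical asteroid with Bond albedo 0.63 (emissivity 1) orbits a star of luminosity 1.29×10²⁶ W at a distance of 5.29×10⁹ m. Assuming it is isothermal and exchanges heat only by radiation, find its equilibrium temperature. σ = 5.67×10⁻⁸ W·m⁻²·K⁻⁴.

T ≈ 880 K

First find the stellar flux at distance d: S = L/(4πd²) = 1.29×10²⁶/(4π·(5.29×10⁹)²) = 3.668×10⁵ W/m².
For an isothermal sphere, absorbed (1−a)S·πr² = emitted σ·4πr²·T⁴, so T⁴ = (1−a)S/(4σ).
T⁴ = 0.370·3.668×10⁵/(4·5.67×10⁻⁸) = 5.984×10¹¹ K⁴.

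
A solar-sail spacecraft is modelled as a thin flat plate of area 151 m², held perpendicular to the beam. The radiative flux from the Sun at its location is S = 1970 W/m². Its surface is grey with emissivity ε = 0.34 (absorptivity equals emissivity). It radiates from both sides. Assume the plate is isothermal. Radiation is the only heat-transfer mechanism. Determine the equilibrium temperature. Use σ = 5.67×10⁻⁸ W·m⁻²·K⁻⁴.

T ≈ 363 K

At equilibrium, absorbed power = emitted power.
Absorbing cross-section = A = 151.0 m²; emitting surface = 2A = 302.0 m² (ratio 2).
εS·A_cross = εσ·A_surf·T⁴  ⇒  T⁴ = S/(2σ)   (ε cancels).
T⁴ = 1970/(2·5.67×10⁻⁸) = 1.737×10¹⁰ K⁴.
T = (1.737×10¹⁰)^(1/4).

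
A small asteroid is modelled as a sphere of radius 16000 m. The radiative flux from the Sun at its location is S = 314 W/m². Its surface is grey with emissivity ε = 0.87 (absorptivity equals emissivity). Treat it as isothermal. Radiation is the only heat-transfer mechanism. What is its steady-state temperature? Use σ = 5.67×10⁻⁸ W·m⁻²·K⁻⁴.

T ≈ 193 K

At equilibrium, absorbed power = emitted power.
Absorbing cross-section = πr² = 8.042×10⁸ m²; emitting surface = 4πr² = 3.217×10⁹ m² (ratio 4).
εS·A_cross = εσ·A_surf·T⁴  ⇒  T⁴ = S/(4σ)   (ε cancels).
T⁴ = 314/(4·5.67×10⁻⁸) = 1.384×10⁹ K⁴.
T = (1.384×10⁹)^(1/4).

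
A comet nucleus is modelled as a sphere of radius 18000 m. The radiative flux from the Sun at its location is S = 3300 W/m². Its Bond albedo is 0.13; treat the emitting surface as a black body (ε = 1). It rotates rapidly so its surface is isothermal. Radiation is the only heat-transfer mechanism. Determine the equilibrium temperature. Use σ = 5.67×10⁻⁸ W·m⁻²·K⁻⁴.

At equilibrium, absorbed power = emitted power.
Absorbing cross-section = πr² = 1.018×10⁹ m²; emitting surface = 4πr² = 4.072×10⁹ m² (ratio 4).
(1−a)S·A_cross = εσ·A_surf·T⁴  ⇒  T⁴ = (1−a)S/(4σ).
T⁴ = 0.870·3300/(4·5.67×10⁻⁸) = 1.266×10¹⁰ K⁴.
T = (1.266×10¹⁰)^(1/4).

T ≈ 335 K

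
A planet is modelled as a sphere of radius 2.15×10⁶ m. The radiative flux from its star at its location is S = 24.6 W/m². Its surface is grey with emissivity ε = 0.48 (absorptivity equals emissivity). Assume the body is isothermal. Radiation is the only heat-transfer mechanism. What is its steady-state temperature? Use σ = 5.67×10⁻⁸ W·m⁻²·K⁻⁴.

T ≈ 102 K

At equilibrium, absorbed power = emitted power.
Absorbing cross-section = πr² = 1.452×10¹³ m²; emitting surface = 4πr² = 5.809×10¹³ m² (ratio 4).
εS·A_cross = εσ·A_surf·T⁴  ⇒  T⁴ = S/(4σ)   (ε cancels).
T⁴ = 24.6/(4·5.67×10⁻⁸) = 1.085×10⁸ K⁴.
T = (1.085×10⁸)^(1/4).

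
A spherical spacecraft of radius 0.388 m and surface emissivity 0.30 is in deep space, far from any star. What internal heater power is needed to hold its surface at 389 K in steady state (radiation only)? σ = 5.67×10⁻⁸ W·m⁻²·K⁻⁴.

P ≈ 737 W

P = εσ·4πr²·T⁴.
4πr² = 1.892 m²; T⁴ = 2.290×10¹⁰ K⁴.
P = 0.30·5.67×10⁻⁸·1.892·2.290×10¹⁰.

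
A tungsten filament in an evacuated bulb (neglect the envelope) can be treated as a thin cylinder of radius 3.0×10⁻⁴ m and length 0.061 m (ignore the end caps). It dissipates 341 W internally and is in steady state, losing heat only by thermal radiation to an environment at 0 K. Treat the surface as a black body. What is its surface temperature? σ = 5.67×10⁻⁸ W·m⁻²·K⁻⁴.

T ≈ 2690 K

Steady state: internal power = radiated power, P = εσA T⁴.
Radiating area A = 2πrL = 1.150×10⁻⁴ m².
T⁴ = P/(εσA) = 341/(1.0·5.67×10⁻⁸·1.150×10⁻⁴) = 5.230×10¹³ K⁴.
T = (5.230×10¹³)^(1/4).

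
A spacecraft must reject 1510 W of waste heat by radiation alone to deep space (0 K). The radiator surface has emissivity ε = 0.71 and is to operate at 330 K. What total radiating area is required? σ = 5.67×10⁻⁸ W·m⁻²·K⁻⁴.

A ≈ 3.16 m²

P = εσA T⁴ ⇒ A = P/(εσT⁴).
T⁴ = 1.186×10¹⁰ K⁴.
A = 1510/(0.71 × 5.67×10⁻⁸ × 1.186×10¹⁰).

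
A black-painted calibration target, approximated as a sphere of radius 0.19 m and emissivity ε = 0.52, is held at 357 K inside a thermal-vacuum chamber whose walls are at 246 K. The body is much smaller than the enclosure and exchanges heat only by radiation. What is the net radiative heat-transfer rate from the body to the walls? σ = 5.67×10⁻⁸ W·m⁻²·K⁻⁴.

For a small grey body in a large enclosure: P_net = εσA(T_body⁴ − T_wall⁴).
A = 4πr² = 0.4536 m²; T_body⁴ − T_wall⁴ = 1.624×10¹⁰ − 3.662×10⁹ = 1.258×10¹⁰ K⁴.
|P_net| = 0.52·5.67×10⁻⁸·0.4536·1.258×10¹⁰.

P_net ≈ 168 W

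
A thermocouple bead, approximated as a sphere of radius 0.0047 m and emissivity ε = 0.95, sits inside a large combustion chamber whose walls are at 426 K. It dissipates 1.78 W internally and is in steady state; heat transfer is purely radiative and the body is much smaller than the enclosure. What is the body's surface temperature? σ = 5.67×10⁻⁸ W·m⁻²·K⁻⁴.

T ≈ 624 K

For a small grey body in a large enclosure, net radiated power = εσA(T⁴ − T_w⁴).
Steady state: P = εσA(T⁴ − T_w⁴) with A = 4πr² = 2.776×10⁻⁴ m².
T⁴ = P/(εσA) + T_w⁴ = 1.78/(0.95·5.67×10⁻⁸·2.776×10⁻⁴) + (426)⁴
    = 1.190×10¹¹ + 3.293×10¹⁰ = 1.520×10¹¹ K⁴.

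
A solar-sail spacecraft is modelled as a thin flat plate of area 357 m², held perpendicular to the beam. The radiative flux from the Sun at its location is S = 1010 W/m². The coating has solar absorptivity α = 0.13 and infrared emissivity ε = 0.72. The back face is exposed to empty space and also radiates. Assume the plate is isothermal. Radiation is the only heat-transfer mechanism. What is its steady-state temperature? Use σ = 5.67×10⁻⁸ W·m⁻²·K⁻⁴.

At equilibrium, absorbed power = emitted power.
Absorbing cross-section = A = 357.0 m²; emitting surface = 2A = 714.0 m² (ratio 2).
αS·A_cross = εσ·A_surf·T⁴  ⇒  T⁴ = αS/(ε·2σ).
T⁴ = 0.130·1010/(0.72·2·5.67×10⁻⁸) = 1.608×10⁹ K⁴.
T = (1.608×10⁹)^(1/4).

T ≈ 200 K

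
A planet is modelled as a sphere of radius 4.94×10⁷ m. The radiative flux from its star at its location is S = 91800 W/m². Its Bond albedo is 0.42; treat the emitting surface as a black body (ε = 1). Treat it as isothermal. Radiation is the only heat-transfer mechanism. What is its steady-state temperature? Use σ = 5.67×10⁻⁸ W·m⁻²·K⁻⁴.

At equilibrium, absorbed power = emitted power.
Absorbing cross-section = πr² = 7.667×10¹⁵ m²; emitting surface = 4πr² = 3.067×10¹⁶ m² (ratio 4).
(1−a)S·A_cross = εσ·A_surf·T⁴  ⇒  T⁴ = (1−a)S/(4σ).
T⁴ = 0.580·91800/(4·5.67×10⁻⁸) = 2.348×10¹¹ K⁴.
T = (2.348×10¹¹)^(1/4).

T ≈ 696 K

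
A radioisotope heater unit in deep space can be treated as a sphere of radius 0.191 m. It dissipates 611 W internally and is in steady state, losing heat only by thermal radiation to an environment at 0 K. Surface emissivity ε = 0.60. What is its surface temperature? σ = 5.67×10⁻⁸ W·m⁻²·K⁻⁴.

Steady state: internal power = radiated power, P = εσA T⁴.
Radiating area A = 4πr² = 0.4584 m².
T⁴ = P/(εσA) = 611/(0.60·5.67×10⁻⁸·0.4584) = 3.918×10¹⁰ K⁴.
T = (3.918×10¹⁰)^(1/4).

T ≈ 445 K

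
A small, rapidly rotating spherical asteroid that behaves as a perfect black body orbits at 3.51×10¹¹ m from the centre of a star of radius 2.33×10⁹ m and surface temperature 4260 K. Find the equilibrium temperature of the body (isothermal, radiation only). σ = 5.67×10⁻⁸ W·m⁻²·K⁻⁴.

T ≈ 245 K

The star's surface emits σT_*⁴; at distance d the flux is S = σT_*⁴(R_*/d)².
S = 5.67×10⁻⁸·(4260)⁴·(2.33×10⁹/3.51×10¹¹)² = 822.8 W/m².
For an isothermal sphere T⁴ = (1−a)S/(4σ) = 3.628×10⁹ K⁴.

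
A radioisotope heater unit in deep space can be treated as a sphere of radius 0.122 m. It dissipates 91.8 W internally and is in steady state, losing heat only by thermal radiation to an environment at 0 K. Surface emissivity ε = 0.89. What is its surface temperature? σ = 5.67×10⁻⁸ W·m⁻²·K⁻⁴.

Steady state: internal power = radiated power, P = εσA T⁴.
Radiating area A = 4πr² = 0.1870 m².
T⁴ = P/(εσA) = 91.8/(0.89·5.67×10⁻⁸·0.1870) = 9.726×10⁹ K⁴.
T = (9.726×10⁹)^(1/4).

T ≈ 314 K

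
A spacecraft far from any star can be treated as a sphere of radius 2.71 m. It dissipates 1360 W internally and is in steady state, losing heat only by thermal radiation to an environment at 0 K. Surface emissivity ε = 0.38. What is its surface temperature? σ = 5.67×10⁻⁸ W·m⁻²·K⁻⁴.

Steady state: internal power = radiated power, P = εσA T⁴.
Radiating area A = 4πr² = 92.29 m².
T⁴ = P/(εσA) = 1360/(0.38·5.67×10⁻⁸·92.29) = 6.839×10⁸ K⁴.
T = (6.839×10⁸)^(1/4).

T ≈ 162 K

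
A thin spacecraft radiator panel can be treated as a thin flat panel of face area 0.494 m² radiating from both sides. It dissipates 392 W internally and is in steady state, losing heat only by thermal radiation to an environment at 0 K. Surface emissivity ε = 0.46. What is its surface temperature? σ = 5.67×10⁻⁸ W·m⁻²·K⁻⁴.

T ≈ 351 K

Steady state: internal power = radiated power, P = εσA T⁴.
Radiating area A = 2·0.494 = 0.9880 m².
T⁴ = P/(εσA) = 392/(0.46·5.67×10⁻⁸·0.9880) = 1.521×10¹⁰ K⁴.
T = (1.521×10¹⁰)^(1/4).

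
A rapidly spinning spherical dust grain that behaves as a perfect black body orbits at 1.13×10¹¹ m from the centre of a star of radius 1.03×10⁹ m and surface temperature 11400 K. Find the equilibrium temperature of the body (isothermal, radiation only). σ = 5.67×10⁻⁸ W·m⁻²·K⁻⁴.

The star's surface emits σT_*⁴; at distance d the flux is S = σT_*⁴(R_*/d)².
S = 5.67×10⁻⁸·(11400)⁴·(1.03×10⁹/1.13×10¹¹)² = 79560 W/m².
For an isothermal sphere T⁴ = (1−a)S/(4σ) = 3.508×10¹¹ K⁴.

T ≈ 770 K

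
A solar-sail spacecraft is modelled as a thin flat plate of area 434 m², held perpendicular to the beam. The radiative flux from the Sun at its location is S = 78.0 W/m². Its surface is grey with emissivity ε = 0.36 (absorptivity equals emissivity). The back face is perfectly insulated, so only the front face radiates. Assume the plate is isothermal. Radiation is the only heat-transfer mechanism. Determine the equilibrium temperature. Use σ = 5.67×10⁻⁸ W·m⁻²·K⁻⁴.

At equilibrium, absorbed power = emitted power.
Absorbing cross-section = A = 434.0 m²; emitting surface = A = 434.0 m² (ratio 1).
εS·A_cross = εσ·A_surf·T⁴  ⇒  T⁴ = S/(1σ)   (ε cancels).
T⁴ = 78.0/(1·5.67×10⁻⁸) = 1.376×10⁹ K⁴.
T = (1.376×10⁹)^(1/4).

T ≈ 193 K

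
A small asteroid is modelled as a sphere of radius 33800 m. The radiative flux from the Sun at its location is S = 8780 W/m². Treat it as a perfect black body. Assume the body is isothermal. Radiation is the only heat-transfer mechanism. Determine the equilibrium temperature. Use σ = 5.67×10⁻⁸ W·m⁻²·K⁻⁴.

At equilibrium, absorbed power = emitted power.
Absorbing cross-section = πr² = 3.589×10⁹ m²; emitting surface = 4πr² = 1.436×10¹⁰ m² (ratio 4).
S·A_cross = εσ·A_surf·T⁴  ⇒  T⁴ = S/(4σ).
T⁴ = 1.00·8780/(4·5.67×10⁻⁸) = 3.871×10¹⁰ K⁴.
T = (3.871×10¹⁰)^(1/4).

T ≈ 444 K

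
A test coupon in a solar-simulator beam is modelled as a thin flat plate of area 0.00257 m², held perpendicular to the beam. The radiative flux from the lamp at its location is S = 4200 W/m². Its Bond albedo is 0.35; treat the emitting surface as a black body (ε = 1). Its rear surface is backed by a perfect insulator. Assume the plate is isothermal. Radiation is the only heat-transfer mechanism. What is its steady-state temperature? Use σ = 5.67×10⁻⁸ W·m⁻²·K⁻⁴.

T ≈ 468 K

At equilibrium, absorbed power = emitted power.
Absorbing cross-section = A = 0.002570 m²; emitting surface = A = 0.002570 m² (ratio 1).
(1−a)S·A_cross = εσ·A_surf·T⁴  ⇒  T⁴ = (1−a)S/(1σ).
T⁴ = 0.650·4200/(1·5.67×10⁻⁸) = 4.815×10¹⁰ K⁴.
T = (4.815×10¹⁰)^(1/4).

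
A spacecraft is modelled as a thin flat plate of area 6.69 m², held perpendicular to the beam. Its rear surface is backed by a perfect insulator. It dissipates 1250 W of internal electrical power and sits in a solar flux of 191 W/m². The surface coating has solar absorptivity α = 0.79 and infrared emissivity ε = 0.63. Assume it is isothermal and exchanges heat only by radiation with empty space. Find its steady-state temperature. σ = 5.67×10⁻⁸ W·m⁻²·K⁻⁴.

T ≈ 312 K

At steady state, absorbed solar power + internal power = radiated power.
Absorbed: α·S·A_cross = 0.79·191·6.690 = 1009 W (cross-section A).
Total input = 1009 + 1250 = 2259 W.
Radiated: εσ·A_surf·T⁴ with A_surf = A = 6.690 m².
T⁴ = 2259/(0.63·5.67×10⁻⁸·6.690) = 9.455×10⁹ K⁴.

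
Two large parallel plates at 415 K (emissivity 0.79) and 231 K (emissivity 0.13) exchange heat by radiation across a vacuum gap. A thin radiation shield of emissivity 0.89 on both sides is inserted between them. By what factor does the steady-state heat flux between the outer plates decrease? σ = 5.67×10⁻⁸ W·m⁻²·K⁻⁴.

Without shield: q₀ = σΔ(T⁴)/(1/ε₁+1/ε₂−1) with denominator 7.958.
With shield the two gaps are in series; the resistances add: (1/ε₁+1/ε_s−1)+(1/ε_s+1/ε₂−1) = 1.389+7.816 = 9.205.
Heat-flux ratio q₀/q = 9.205/7.958.

factor ≈ 1.16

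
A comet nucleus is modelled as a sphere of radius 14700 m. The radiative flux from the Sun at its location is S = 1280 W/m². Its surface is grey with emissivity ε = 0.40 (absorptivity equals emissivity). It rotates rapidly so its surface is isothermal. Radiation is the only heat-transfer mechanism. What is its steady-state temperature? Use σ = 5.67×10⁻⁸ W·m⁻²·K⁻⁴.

T ≈ 274 K

At equilibrium, absorbed power = emitted power.
Absorbing cross-section = πr² = 6.789×10⁸ m²; emitting surface = 4πr² = 2.715×10⁹ m² (ratio 4).
εS·A_cross = εσ·A_surf·T⁴  ⇒  T⁴ = S/(4σ)   (ε cancels).
T⁴ = 1280/(4·5.67×10⁻⁸) = 5.644×10⁹ K⁴.
T = (5.644×10⁹)^(1/4).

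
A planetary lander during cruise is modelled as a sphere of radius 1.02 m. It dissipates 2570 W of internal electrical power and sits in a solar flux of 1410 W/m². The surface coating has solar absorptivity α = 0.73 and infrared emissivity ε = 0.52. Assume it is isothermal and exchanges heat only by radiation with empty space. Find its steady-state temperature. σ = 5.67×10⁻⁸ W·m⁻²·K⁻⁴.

At steady state, absorbed solar power + internal power = radiated power.
Absorbed: α·S·A_cross = 0.73·1410·3.269 = 3364 W (cross-section πr²).
Total input = 3364 + 2570 = 5934 W.
Radiated: εσ·A_surf·T⁴ with A_surf = 4πr² = 13.07 m².
T⁴ = 5934/(0.52·5.67×10⁻⁸·13.07) = 1.539×10¹⁰ K⁴.

T ≈ 352 K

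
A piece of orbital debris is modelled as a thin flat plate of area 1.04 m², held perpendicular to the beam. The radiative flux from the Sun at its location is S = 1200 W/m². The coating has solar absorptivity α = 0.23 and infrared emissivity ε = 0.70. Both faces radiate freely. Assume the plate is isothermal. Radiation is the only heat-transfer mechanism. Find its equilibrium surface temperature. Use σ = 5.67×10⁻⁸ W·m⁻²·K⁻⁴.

T ≈ 243 K

At equilibrium, absorbed power = emitted power.
Absorbing cross-section = A = 1.040 m²; emitting surface = 2A = 2.080 m² (ratio 2).
αS·A_cross = εσ·A_surf·T⁴  ⇒  T⁴ = αS/(ε·2σ).
T⁴ = 0.230·1200/(0.70·2·5.67×10⁻⁸) = 3.477×10⁹ K⁴.
T = (3.477×10⁹)^(1/4).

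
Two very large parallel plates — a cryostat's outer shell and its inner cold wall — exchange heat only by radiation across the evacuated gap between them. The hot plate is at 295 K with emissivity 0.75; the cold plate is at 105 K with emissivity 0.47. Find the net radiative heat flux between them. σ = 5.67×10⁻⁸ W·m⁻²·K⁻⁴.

q ≈ 172 W/m²

For two infinite grey parallel plates, q = σ(T₁⁴ − T₂⁴)/(1/ε₁ + 1/ε₂ − 1).
T₁⁴ − T₂⁴ = 7.573×10⁹ − 1.216×10⁸ = 7.452×10⁹ K⁴.
1/ε₁ + 1/ε₂ − 1 = 1.333 + 2.128 − 1 = 2.461.
q = 5.67×10⁻⁸ × 7.452×10⁹ / 2.461.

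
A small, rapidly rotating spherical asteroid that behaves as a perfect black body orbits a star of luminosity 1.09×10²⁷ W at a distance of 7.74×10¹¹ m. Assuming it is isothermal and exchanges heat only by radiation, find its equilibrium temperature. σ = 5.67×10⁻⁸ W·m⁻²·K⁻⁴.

First find the stellar flux at distance d: S = L/(4πd²) = 1.09×10²⁷/(4π·(7.74×10¹¹)²) = 144.8 W/m².
For an isothermal sphere, absorbed (1−a)S·πr² = emitted σ·4πr²·T⁴, so T⁴ = (1−a)S/(4σ).
T⁴ = 1.00·144.8/(4·5.67×10⁻⁸) = 6.384×10⁸ K⁴.

T ≈ 159 K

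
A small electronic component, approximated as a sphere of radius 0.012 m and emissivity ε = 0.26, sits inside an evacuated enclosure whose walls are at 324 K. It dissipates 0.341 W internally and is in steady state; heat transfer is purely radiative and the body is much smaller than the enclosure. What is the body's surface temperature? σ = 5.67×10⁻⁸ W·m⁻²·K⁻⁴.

T ≈ 393 K

For a small grey body in a large enclosure, net radiated power = εσA(T⁴ − T_w⁴).
Steady state: P = εσA(T⁴ − T_w⁴) with A = 4πr² = 0.001810 m².
T⁴ = P/(εσA) + T_w⁴ = 0.341/(0.26·5.67×10⁻⁸·0.001810) + (324)⁴
    = 1.278×10¹⁰ + 1.102×10¹⁰ = 2.380×10¹⁰ K⁴.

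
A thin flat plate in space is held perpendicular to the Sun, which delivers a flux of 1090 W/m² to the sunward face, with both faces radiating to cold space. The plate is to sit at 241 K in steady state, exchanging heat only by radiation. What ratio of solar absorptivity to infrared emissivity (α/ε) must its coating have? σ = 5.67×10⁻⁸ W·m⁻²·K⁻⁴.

Balance: αS·A = εσ·2A·T⁴ ⇒ α/ε = 2σT⁴/S.
α/ε = 2·5.67×10⁻⁸·(241)⁴/1090 = 2·5.67×10⁻⁸·3.373×10⁹/1090.

α/ε ≈ 0.351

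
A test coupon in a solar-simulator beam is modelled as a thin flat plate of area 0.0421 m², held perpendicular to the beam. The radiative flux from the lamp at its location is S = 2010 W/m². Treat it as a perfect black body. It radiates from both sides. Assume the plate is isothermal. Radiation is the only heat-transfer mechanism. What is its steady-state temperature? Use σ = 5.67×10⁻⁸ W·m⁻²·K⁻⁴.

At equilibrium, absorbed power = emitted power.
Absorbing cross-section = A = 0.04210 m²; emitting surface = 2A = 0.08420 m² (ratio 2).
S·A_cross = εσ·A_surf·T⁴  ⇒  T⁴ = S/(2σ).
T⁴ = 1.00·2010/(2·5.67×10⁻⁸) = 1.772×10¹⁰ K⁴.
T = (1.772×10¹⁰)^(1/4).

T ≈ 365 K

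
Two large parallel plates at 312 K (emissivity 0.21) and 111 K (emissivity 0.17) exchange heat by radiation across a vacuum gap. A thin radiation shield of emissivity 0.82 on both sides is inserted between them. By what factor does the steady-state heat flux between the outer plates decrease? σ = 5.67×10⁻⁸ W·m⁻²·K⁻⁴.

factor ≈ 1.15

Without shield: q₀ = σΔ(T⁴)/(1/ε₁+1/ε₂−1) with denominator 9.644.
With shield the two gaps are in series; the resistances add: (1/ε₁+1/ε_s−1)+(1/ε_s+1/ε₂−1) = 4.981+6.102 = 11.08.
Heat-flux ratio q₀/q = 11.08/9.644.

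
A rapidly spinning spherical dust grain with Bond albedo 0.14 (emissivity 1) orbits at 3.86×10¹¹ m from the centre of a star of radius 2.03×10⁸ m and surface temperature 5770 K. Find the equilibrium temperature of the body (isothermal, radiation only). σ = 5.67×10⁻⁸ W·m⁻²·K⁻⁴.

The star's surface emits σT_*⁴; at distance d the flux is S = σT_*⁴(R_*/d)².
S = 5.67×10⁻⁸·(5770)⁴·(2.03×10⁸/3.86×10¹¹)² = 17.38 W/m².
For an isothermal sphere T⁴ = (1−a)S/(4σ) = 6.591×10⁷ K⁴.

T ≈ 90.1 K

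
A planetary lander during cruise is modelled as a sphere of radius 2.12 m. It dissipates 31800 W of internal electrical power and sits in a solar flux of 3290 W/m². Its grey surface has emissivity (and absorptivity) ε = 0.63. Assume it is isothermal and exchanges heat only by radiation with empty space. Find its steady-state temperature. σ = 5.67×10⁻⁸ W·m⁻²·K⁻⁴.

T ≈ 417 K

At steady state, absorbed solar power + internal power = radiated power.
Absorbed: α·S·A_cross = 0.63·3290·14.12 = 29270 W (cross-section πr²).
Total input = 29270 + 31800 = 61070 W.
Radiated: εσ·A_surf·T⁴ with A_surf = 4πr² = 56.48 m².
T⁴ = 61070/(0.63·5.67×10⁻⁸·56.48) = 3.027×10¹⁰ K⁴.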